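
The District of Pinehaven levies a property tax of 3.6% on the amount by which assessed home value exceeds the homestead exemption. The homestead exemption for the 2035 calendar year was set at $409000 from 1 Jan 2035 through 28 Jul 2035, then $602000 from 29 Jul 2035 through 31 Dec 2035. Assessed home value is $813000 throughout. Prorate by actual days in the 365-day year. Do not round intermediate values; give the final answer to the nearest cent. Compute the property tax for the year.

$11574.44

1 Jan – 28 Jul 2035: 209 days, exemption $409000 → ($813000 − $409000) × 3.6% × 209/365 = $8327.9342
29 Jul – 31 Dec 2035: 156 days, exemption $602000 → ($813000 − $602000) × 3.6% × 156/365 = $3246.5096
Total = $11574.4438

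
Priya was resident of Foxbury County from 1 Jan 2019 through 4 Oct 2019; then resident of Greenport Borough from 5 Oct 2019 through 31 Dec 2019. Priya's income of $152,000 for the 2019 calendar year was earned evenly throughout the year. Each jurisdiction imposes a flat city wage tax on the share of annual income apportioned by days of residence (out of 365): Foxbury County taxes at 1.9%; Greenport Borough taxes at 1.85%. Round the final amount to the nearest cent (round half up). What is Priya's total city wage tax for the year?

Foxbury County, 1 Jan – 4 Oct 2019: 277 days → $152,000 × 1.9% × 277/365 = $2,191.7151
Greenport Borough, 5 Oct – 31 Dec 2019: 88 days → $152,000 × 1.85% × 88/365 = $677.9616
Total = $2,869.6767

$2,869.68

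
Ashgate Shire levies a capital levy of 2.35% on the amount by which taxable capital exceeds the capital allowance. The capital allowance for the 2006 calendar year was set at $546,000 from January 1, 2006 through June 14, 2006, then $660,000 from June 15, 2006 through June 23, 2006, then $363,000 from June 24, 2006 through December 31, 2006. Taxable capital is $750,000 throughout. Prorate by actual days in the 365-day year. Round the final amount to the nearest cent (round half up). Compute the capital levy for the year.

January 1 – June 14, 2006: 165 days, exemption $546,000 → ($750,000 − $546,000) × 2.35% × 165/365 = $2,167.1507
June 15 – June 23, 2006: 9 days, exemption $660,000 → ($750,000 − $660,000) × 2.35% × 9/365 = $52.1507
June 24 – December 31, 2006: 191 days, exemption $363,000 → ($750,000 − $363,000) × 2.35% × 191/365 = $4,759.0397
Total = $6,978.3411

$6,978.34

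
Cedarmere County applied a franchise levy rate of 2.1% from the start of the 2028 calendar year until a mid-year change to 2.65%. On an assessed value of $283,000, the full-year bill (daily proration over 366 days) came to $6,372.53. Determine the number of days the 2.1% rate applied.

Let d = days at the first rate; then 366 − d days at the second rate.
$283,000 × [2.1%·d + 2.65%·(366−d)] / 366 = $6,372.53
Solving gives d = 265, so the new rate took effect on 22 Sep 2028.

265 days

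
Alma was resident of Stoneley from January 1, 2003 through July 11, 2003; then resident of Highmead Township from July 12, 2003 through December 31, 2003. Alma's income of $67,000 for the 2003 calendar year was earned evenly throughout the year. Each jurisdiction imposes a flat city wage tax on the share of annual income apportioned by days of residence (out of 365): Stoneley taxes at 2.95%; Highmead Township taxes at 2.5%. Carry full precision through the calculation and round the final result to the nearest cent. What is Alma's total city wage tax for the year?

Stoneley, January 1 – July 11, 2003: 192 days → $67,000 × 2.95% × 192/365 = $1,039.6932
Highmead Township, July 12 – December 31, 2003: 173 days → $67,000 × 2.5% × 173/365 = $793.9041
Total = $1,833.5973

$1,833.60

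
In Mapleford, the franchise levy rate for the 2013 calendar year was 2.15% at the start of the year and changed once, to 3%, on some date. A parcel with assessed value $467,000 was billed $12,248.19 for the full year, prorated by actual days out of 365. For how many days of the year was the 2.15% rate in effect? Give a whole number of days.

162 days

Let d = days at the first rate; then 365 − d days at the second rate.
$467,000 × [2.15%·d + 3%·(365−d)] / 365 = $12,248.19
Solving gives d = 162, so the new rate took effect on 12 June 2013.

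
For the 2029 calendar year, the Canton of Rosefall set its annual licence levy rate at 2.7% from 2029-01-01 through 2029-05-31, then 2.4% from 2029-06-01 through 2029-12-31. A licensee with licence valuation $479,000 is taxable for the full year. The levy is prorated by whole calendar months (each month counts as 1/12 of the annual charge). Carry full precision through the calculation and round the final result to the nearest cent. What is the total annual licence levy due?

2029-01-01 to 2029-05-31: 5 months at 2.7% → $479,000 × 2.7% × 5/12 = $5,388.7500
2029-06-01 to 2029-12-31: 7 months at 2.4% → $479,000 × 2.4% × 7/12 = $6,706.0000
Total = $12,094.7500

$12,094.75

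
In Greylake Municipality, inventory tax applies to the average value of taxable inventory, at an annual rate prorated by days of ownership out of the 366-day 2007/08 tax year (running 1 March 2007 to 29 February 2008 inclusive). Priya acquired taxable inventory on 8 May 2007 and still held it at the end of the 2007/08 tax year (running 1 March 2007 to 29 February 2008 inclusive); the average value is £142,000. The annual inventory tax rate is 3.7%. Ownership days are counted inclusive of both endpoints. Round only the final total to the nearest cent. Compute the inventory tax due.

Days held (8 May 2007 – 29 February 2008): 298 out of 366
Tax = £142,000 × 3.7% × 298/366 = £4,277.8470

£4,277.85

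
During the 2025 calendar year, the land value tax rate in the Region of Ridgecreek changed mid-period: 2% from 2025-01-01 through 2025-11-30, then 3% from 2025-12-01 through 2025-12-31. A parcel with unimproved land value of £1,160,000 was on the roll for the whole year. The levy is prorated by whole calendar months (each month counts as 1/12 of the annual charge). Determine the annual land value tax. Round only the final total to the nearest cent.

2025-01-01 to 2025-11-30: 11 months at 2% → £1,160,000 × 2% × 11/12 = £21,266.6667
2025-12-01 to 2025-12-31: 1 month at 3% → £1,160,000 × 3% × 1/12 = £2,900.0000
Total = £24,166.6667

£24,166.67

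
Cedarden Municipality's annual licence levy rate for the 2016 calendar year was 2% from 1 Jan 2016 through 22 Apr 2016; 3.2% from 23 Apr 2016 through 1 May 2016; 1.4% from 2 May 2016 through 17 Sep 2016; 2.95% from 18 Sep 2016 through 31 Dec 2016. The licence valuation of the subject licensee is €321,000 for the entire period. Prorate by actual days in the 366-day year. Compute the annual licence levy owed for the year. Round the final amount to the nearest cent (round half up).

€6,658.12

1 Jan – 22 Apr 2016: 113 days at 2% → €321,000 × 2% × 113/366 = €1,982.1311
23 Apr – 1 May 2016: 9 days at 3.2% → €321,000 × 3.2% × 9/366 = €252.5902
2 May – 17 Sep 2016: 139 days at 1.4% → €321,000 × 1.4% × 139/366 = €1,706.7377
18 Sep – 31 Dec 2016: 105 days at 2.95% → €321,000 × 2.95% × 105/366 = €2,716.6598
Total = €6,658.1189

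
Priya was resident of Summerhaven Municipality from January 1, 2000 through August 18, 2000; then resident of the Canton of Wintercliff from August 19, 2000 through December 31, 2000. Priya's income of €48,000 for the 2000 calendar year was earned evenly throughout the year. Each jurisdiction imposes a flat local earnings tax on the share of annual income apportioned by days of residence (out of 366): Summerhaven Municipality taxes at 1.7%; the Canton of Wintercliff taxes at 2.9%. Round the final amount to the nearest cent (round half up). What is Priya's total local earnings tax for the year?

Summerhaven Municipality, January 1 – August 18, 2000: 231 days → €48,000 × 1.7% × 231/366 = €515.0164
The Canton of Wintercliff, August 19 – December 31, 2000: 135 days → €48,000 × 2.9% × 135/366 = €513.4426
Total = €1,028.4590

€1,028.46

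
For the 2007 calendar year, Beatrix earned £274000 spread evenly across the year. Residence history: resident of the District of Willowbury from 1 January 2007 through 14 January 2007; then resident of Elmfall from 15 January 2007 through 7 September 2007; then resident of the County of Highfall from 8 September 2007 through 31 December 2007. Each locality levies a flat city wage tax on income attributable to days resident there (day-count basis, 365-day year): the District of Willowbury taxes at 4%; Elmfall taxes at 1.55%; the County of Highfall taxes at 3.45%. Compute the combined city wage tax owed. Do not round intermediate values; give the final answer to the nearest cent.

£6144.73

The District of Willowbury, 1 January – 14 January 2007: 14 days → £274000 × 4% × 14/365 = £420.3836
Elmfall, 15 January – 7 September 2007: 236 days → £274000 × 1.55% × 236/365 = £2746.0055
The County of Highfall, 8 September – 31 December 2007: 115 days → £274000 × 3.45% × 115/365 = £2978.3425
Total = £6144.7315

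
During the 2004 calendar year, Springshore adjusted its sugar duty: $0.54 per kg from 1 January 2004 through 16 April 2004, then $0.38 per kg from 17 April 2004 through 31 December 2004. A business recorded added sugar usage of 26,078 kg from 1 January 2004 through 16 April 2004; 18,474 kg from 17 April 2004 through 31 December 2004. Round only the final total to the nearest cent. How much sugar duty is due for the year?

$21102.24

1 January – 16 April 2004: 26,078 kg at $0.54/kg → $14082.12
17 April – 31 December 2004: 18,474 kg at $0.38/kg → $7020.12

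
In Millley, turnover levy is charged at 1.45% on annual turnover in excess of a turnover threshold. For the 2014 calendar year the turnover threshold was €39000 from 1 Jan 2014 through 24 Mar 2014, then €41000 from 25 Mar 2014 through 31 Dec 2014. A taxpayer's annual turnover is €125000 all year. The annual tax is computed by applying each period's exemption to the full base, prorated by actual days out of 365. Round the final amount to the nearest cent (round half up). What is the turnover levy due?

€1224.59

1 Jan – 24 Mar 2014: 83 days, exemption €39000 → (€125000 − €39000) × 1.45% × 83/365 = €283.5644
25 Mar – 31 Dec 2014: 282 days, exemption €41000 → (€125000 − €41000) × 1.45% × 282/365 = €941.0301
Total = €1224.5945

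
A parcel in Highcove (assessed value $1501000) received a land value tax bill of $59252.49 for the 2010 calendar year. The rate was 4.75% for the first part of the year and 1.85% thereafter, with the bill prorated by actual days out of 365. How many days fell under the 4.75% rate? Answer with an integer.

Let d = days at the first rate; then 365 − d days at the second rate.
$1501000 × [4.75%·d + 1.85%·(365−d)] / 365 = $59252.49
Solving gives d = 264, so the new rate took effect on September 22, 2010.

264 days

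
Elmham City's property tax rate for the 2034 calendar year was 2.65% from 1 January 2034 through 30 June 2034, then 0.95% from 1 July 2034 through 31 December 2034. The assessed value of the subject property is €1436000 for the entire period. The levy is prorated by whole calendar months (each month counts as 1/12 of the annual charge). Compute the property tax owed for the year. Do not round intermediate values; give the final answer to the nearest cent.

€25848.00

1 January – 30 June 2034: 6 months at 2.65% → €1436000 × 2.65% × 6/12 = €19027.0000
1 July – 31 December 2034: 6 months at 0.95% → €1436000 × 0.95% × 6/12 = €6821.0000
Total = €25848.0000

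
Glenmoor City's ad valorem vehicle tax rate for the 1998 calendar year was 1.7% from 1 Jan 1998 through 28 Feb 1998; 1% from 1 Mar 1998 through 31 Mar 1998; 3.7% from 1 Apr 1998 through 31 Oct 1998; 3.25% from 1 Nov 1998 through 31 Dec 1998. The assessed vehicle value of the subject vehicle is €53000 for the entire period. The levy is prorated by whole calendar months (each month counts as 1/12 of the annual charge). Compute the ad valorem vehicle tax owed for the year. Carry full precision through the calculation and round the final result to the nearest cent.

€1625.33

1 Jan – 28 Feb 1998: 2 months at 1.7% → €53000 × 1.7% × 2/12 = €150.1667
1 Mar – 31 Mar 1998: 1 month at 1% → €53000 × 1% × 1/12 = €44.1667
1 Apr – 31 Oct 1998: 7 months at 3.7% → €53000 × 3.7% × 7/12 = €1143.9167
1 Nov – 31 Dec 1998: 2 months at 3.25% → €53000 × 3.25% × 2/12 = €287.0833
Total = €1625.3333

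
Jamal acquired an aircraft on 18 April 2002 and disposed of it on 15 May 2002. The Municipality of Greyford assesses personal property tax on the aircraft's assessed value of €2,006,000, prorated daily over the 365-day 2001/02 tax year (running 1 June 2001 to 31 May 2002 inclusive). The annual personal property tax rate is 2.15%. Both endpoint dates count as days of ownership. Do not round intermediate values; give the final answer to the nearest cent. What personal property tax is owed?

Days held (18 April – 15 May 2002): 28 out of 365
Tax = €2,006,000 × 2.15% × 28/365 = €3,308.5260

€3,308.53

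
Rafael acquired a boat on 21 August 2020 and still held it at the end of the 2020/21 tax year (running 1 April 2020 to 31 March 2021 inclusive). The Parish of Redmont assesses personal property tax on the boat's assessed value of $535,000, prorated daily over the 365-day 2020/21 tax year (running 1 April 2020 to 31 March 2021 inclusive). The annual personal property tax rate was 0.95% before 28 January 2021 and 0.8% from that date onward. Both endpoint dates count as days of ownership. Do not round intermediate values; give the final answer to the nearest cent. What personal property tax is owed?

$2,966.68

21 August 2020 – 27 January 2021: 160 days at 0.95% → $535,000 × 0.95% × 160/365 = $2,227.9452
28 January – 31 March 2021: 63 days at 0.8% → $535,000 × 0.8% × 63/365 = $738.7397
Total = $2,966.6849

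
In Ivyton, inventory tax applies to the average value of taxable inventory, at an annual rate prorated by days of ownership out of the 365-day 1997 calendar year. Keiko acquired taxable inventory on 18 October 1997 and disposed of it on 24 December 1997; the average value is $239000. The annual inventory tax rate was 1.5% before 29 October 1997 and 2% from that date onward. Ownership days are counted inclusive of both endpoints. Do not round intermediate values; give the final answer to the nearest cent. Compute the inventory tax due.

$854.51

18 October – 28 October 1997: 11 days at 1.5% → $239000 × 1.5% × 11/365 = $108.0411
29 October – 24 December 1997: 57 days at 2% → $239000 × 2% × 57/365 = $746.4658
Total = $854.5068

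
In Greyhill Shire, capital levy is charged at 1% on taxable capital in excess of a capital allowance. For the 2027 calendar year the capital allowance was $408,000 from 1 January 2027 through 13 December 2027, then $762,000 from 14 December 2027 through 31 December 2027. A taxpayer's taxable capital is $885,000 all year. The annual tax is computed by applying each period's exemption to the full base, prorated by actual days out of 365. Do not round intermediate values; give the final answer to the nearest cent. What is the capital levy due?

1 January – 13 December 2027: 347 days, exemption $408,000 → ($885,000 − $408,000) × 1% × 347/365 = $4,534.7671
14 December – 31 December 2027: 18 days, exemption $762,000 → ($885,000 − $762,000) × 1% × 18/365 = $60.6575
Total = $4,595.4247

$4,595.42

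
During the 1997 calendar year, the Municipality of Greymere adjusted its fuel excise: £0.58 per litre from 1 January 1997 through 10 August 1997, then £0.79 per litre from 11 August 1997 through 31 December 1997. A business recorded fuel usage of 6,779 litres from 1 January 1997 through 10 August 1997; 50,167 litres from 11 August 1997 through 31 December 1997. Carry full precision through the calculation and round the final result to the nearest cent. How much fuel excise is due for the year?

£43,563.75

1 January – 10 August 1997: 6,779 litres at £0.58/litre → £3,931.82
11 August – 31 December 1997: 50,167 litres at £0.79/litre → £39,631.93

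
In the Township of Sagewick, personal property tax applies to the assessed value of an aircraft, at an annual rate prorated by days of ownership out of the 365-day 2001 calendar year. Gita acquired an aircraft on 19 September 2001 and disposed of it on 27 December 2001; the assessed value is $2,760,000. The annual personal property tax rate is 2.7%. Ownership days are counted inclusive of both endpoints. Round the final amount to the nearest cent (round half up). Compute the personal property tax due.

Days held (19 September – 27 December 2001): 100 out of 365
Tax = $2,760,000 × 2.7% × 100/365 = $20,416.4384

$20,416.44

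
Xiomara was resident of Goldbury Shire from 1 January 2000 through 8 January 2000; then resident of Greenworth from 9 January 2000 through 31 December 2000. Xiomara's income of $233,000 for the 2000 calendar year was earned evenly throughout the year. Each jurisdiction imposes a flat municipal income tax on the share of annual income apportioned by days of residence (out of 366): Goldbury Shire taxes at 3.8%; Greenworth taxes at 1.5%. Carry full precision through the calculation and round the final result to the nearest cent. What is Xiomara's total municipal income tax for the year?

Goldbury Shire, 1 January – 8 January 2000: 8 days → $233,000 × 3.8% × 8/366 = $193.5301
Greenworth, 9 January – 31 December 2000: 358 days → $233,000 × 1.5% × 358/366 = $3,418.6066
Total = $3,612.1366

$3,612.14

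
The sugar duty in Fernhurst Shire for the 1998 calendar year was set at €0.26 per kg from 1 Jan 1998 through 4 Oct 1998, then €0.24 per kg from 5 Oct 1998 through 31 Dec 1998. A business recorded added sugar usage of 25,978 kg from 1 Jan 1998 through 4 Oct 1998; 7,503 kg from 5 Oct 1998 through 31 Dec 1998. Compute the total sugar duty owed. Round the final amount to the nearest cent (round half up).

€8555.00

1 Jan – 4 Oct 1998: 25,978 kg at €0.26/kg → €6754.28
5 Oct – 31 Dec 1998: 7,503 kg at €0.24/kg → €1800.72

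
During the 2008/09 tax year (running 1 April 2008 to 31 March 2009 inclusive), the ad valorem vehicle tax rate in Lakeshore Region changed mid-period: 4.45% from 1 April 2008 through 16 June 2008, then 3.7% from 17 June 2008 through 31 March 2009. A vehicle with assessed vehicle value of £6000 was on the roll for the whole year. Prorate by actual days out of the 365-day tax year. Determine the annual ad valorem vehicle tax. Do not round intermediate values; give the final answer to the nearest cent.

1 April – 16 June 2008: 77 days at 4.45% → £6000 × 4.45% × 77/365 = £56.3260
17 June 2008 – 31 March 2009: 288 days at 3.7% → £6000 × 3.7% × 288/365 = £175.1671
Total = £231.4932

£231.49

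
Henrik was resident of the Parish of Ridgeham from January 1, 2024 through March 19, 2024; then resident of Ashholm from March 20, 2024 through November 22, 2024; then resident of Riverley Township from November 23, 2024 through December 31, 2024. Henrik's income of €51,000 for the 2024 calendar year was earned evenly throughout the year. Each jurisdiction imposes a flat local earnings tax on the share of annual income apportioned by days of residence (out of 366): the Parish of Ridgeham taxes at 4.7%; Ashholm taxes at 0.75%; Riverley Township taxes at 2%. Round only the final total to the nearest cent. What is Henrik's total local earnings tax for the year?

€885.25

The Parish of Ridgeham, January 1 – March 19, 2024: 79 days → €51,000 × 4.7% × 79/366 = €517.3852
Ashholm, March 20 – November 22, 2024: 248 days → €51,000 × 0.75% × 248/366 = €259.1803
Riverley Township, November 23 – December 31, 2024: 39 days → €51,000 × 2% × 39/366 = €108.6885
Total = €885.2541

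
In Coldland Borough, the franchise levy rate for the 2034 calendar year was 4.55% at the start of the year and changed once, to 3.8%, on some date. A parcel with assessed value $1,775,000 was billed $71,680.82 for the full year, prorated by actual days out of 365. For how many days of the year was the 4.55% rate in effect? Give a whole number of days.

Let d = days at the first rate; then 365 − d days at the second rate.
$1,775,000 × [4.55%·d + 3.8%·(365−d)] / 365 = $71,680.82
Solving gives d = 116, so the new rate took effect on April 27, 2034.

116 days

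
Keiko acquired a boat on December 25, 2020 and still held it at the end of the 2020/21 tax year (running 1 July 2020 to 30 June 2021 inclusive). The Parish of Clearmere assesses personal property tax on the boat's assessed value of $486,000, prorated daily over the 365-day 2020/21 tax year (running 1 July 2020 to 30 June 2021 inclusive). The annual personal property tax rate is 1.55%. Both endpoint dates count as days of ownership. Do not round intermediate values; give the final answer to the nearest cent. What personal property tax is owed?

Days held (December 25, 2020 – June 30, 2021): 188 out of 365
Tax = $486,000 × 1.55% × 188/365 = $3,880.0110

$3,880.01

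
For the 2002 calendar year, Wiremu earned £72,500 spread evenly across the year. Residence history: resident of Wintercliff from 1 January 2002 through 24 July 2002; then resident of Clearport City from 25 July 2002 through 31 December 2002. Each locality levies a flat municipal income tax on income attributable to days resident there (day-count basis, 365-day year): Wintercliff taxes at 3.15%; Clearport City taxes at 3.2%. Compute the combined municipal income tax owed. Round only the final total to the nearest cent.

Wintercliff, 1 January – 24 July 2002: 205 days → £72,500 × 3.15% × 205/365 = £1,282.6541
Clearport City, 25 July – 31 December 2002: 160 days → £72,500 × 3.2% × 160/365 = £1,016.9863
Total = £2,299.6404

£2,299.64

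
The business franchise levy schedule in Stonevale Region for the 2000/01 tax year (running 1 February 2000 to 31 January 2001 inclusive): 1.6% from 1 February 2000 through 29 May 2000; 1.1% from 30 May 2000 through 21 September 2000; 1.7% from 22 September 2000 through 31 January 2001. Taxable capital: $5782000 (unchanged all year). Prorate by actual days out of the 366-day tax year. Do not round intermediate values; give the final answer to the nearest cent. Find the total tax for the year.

1 February – 29 May 2000: 119 days at 1.6% → $5782000 × 1.6% × 119/366 = $30079.0383
30 May – 21 September 2000: 115 days at 1.1% → $5782000 × 1.1% × 115/366 = $19984.2350
22 September 2000 – 31 January 2001: 132 days at 1.7% → $5782000 × 1.7% × 132/366 = $35450.2951
Total = $85513.5683

$85513.57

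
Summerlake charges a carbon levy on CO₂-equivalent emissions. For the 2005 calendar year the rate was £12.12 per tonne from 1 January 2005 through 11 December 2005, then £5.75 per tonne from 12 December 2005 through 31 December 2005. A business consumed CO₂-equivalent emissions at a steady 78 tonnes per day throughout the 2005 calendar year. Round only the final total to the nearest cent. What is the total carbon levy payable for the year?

1 January – 11 December 2005: 345 days × 78 tonnes/day = 26,910 tonnes at £12.12/tonne → £326,149.20
12 December – 31 December 2005: 20 days × 78 tonnes/day = 1,560 tonnes at £5.75/tonne → £8,970.00

£335,119.20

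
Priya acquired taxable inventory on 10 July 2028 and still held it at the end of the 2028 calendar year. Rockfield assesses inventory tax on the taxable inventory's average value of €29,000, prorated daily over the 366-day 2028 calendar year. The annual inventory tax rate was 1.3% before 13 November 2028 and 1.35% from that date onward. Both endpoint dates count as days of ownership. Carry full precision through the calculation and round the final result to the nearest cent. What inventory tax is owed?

10 July – 12 November 2028: 126 days at 1.3% → €29,000 × 1.3% × 126/366 = €129.7869
13 November – 31 December 2028: 49 days at 1.35% → €29,000 × 1.35% × 49/366 = €52.4139
Total = €182.2008

€182.20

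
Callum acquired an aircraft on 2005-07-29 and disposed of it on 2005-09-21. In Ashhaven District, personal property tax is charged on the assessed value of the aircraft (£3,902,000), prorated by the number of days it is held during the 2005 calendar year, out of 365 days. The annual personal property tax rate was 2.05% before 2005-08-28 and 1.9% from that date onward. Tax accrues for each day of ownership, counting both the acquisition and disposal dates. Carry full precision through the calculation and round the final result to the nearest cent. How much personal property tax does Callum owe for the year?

2005-07-29 to 2005-08-27: 30 days at 2.05% → £3,902,000 × 2.05% × 30/365 = £6,574.6027
2005-08-28 to 2005-09-21: 25 days at 1.9% → £3,902,000 × 1.9% × 25/365 = £5,077.9452
Total = £11,652.5479

£11,652.55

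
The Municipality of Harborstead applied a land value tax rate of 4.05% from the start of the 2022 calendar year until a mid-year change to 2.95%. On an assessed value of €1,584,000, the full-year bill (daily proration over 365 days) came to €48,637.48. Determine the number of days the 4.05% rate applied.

40 days

Let d = days at the first rate; then 365 − d days at the second rate.
€1,584,000 × [4.05%·d + 2.95%·(365−d)] / 365 = €48,637.48
Solving gives d = 40, so the new rate took effect on 10 February 2022.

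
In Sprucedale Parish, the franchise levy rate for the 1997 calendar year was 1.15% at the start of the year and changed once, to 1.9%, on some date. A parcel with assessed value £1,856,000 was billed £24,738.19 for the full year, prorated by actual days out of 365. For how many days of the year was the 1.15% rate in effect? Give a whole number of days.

276 days

Let d = days at the first rate; then 365 − d days at the second rate.
£1,856,000 × [1.15%·d + 1.9%·(365−d)] / 365 = £24,738.19
Solving gives d = 276, so the new rate took effect on October 4, 1997.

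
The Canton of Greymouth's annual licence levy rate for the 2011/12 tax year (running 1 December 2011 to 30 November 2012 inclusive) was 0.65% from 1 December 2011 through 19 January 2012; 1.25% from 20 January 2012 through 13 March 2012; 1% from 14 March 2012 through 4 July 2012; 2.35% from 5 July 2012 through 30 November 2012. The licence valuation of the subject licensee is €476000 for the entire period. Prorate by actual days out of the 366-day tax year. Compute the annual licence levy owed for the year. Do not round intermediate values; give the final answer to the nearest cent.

€7324.03

1 December 2011 – 19 January 2012: 50 days at 0.65% → €476000 × 0.65% × 50/366 = €422.6776
20 January – 13 March 2012: 54 days at 1.25% → €476000 × 1.25% × 54/366 = €877.8689
14 March – 4 July 2012: 113 days at 1% → €476000 × 1% × 113/366 = €1469.6175
5 July – 30 November 2012: 149 days at 2.35% → €476000 × 2.35% × 149/366 = €4553.8634
Total = €7324.0273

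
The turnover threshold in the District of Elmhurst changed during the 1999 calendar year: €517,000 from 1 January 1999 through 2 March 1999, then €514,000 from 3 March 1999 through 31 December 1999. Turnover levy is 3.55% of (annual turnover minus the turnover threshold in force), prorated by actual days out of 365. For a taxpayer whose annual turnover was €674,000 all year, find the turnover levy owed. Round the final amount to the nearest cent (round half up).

€5,662.20

1 January – 2 March 1999: 61 days, exemption €517,000 → (€674,000 − €517,000) × 3.55% × 61/365 = €931.4616
3 March – 31 December 1999: 304 days, exemption €514,000 → (€674,000 − €514,000) × 3.55% × 304/365 = €4,730.7397
Total = €5,662.2014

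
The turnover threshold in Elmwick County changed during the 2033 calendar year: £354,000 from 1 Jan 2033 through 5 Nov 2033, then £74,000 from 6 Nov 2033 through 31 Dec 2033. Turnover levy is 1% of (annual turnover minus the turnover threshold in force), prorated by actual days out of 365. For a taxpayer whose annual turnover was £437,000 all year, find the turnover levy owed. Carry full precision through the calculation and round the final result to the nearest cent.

£1,259.59

1 Jan – 5 Nov 2033: 309 days, exemption £354,000 → (£437,000 − £354,000) × 1% × 309/365 = £702.6575
6 Nov – 31 Dec 2033: 56 days, exemption £74,000 → (£437,000 − £74,000) × 1% × 56/365 = £556.9315
Total = £1,259.5890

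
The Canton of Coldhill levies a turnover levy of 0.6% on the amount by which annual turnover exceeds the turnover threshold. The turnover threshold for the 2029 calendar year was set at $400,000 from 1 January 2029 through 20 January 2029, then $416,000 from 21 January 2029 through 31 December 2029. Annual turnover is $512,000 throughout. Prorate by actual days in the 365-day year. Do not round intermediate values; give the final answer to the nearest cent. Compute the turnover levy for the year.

$581.26

1 January – 20 January 2029: 20 days, exemption $400,000 → ($512,000 − $400,000) × 0.6% × 20/365 = $36.8219
21 January – 31 December 2029: 345 days, exemption $416,000 → ($512,000 − $416,000) × 0.6% × 345/365 = $544.4384
Total = $581.2603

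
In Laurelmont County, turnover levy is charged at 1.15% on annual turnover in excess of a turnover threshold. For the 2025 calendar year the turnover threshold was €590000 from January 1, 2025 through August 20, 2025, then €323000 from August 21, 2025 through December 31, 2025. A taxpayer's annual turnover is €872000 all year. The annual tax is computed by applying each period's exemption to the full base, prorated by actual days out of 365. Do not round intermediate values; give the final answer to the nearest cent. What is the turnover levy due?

January 1 – August 20, 2025: 232 days, exemption €590000 → (€872000 − €590000) × 1.15% × 232/365 = €2061.3041
August 21 – December 31, 2025: 133 days, exemption €323000 → (€872000 − €323000) × 1.15% × 133/365 = €2300.5356
Total = €4361.8397

€4361.84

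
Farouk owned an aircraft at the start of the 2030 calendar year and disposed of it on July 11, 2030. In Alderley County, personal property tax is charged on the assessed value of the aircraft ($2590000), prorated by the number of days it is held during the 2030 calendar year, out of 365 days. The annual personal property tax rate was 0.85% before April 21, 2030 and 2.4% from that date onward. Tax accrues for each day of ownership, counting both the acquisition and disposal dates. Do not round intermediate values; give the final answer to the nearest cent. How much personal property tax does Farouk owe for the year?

$20599.37

January 1 – April 20, 2030: 110 days at 0.85% → $2590000 × 0.85% × 110/365 = $6634.6575
April 21 – July 11, 2030: 82 days at 2.4% → $2590000 × 2.4% × 82/365 = $13964.7123
Total = $20599.3699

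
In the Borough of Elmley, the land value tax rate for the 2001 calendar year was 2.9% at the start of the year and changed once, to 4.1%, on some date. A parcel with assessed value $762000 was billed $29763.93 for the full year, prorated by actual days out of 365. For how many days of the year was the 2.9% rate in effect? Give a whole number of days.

Let d = days at the first rate; then 365 − d days at the second rate.
$762000 × [2.9%·d + 4.1%·(365−d)] / 365 = $29763.93
Solving gives d = 59, so the new rate took effect on 1 March 2001.

59 days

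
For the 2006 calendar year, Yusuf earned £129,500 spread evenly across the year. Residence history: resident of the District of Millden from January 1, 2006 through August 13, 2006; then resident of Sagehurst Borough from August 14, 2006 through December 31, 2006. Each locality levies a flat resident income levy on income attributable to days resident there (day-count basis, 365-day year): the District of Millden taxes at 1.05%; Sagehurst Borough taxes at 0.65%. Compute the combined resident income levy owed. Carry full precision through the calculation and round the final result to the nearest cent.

£1,161.07

The District of Millden, January 1 – August 13, 2006: 225 days → £129,500 × 1.05% × 225/365 = £838.2021
Sagehurst Borough, August 14 – December 31, 2006: 140 days → £129,500 × 0.65% × 140/365 = £322.8630
Total = £1,161.0651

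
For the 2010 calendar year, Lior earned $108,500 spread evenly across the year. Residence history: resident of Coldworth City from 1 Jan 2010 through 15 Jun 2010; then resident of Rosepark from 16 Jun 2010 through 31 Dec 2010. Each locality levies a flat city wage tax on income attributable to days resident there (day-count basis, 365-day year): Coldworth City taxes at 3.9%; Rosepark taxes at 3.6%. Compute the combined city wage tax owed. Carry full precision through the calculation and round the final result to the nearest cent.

$4,054.04

Coldworth City, 1 Jan – 15 Jun 2010: 166 days → $108,500 × 3.9% × 166/365 = $1,924.4630
Rosepark, 16 Jun – 31 Dec 2010: 199 days → $108,500 × 3.6% × 199/365 = $2,129.5726
Total = $4,054.0356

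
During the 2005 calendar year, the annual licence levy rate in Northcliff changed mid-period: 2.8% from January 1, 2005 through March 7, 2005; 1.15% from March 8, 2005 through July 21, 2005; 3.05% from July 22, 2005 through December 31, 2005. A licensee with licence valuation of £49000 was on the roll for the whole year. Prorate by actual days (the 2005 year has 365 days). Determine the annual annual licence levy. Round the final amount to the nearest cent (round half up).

£1125.46

January 1 – March 7, 2005: 66 days at 2.8% → £49000 × 2.8% × 66/365 = £248.0877
March 8 – July 21, 2005: 136 days at 1.15% → £49000 × 1.15% × 136/365 = £209.9616
July 22 – December 31, 2005: 163 days at 3.05% → £49000 × 3.05% × 163/365 = £667.4068
Total = £1125.4562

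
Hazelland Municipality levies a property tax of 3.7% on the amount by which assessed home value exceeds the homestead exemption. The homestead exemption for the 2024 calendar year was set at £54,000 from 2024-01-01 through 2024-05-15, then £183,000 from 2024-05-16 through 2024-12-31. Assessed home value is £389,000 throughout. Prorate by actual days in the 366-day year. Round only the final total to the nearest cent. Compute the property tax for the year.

2024-01-01 to 2024-05-15: 136 days, exemption £54,000 → (£389,000 − £54,000) × 3.7% × 136/366 = £4,605.7923
2024-05-16 to 2024-12-31: 230 days, exemption £183,000 → (£389,000 − £183,000) × 3.7% × 230/366 = £4,789.7814
Total = £9,395.5738

£9,395.57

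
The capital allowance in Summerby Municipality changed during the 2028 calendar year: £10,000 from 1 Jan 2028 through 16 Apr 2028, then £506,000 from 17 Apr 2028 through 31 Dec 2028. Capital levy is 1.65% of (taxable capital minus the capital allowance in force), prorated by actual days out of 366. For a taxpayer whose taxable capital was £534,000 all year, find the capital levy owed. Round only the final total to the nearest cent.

£2,854.59

1 Jan – 16 Apr 2028: 107 days, exemption £10,000 → (£534,000 − £10,000) × 1.65% × 107/366 = £2,527.6557
17 Apr – 31 Dec 2028: 259 days, exemption £506,000 → (£534,000 − £506,000) × 1.65% × 259/366 = £326.9344
Total = £2,854.5902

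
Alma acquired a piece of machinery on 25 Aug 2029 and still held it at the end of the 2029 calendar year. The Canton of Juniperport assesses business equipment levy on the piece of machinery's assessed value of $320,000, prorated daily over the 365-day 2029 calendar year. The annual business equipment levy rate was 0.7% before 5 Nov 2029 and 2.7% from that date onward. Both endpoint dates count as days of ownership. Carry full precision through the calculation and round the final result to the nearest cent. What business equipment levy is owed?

$1,791.12

25 Aug – 4 Nov 2029: 72 days at 0.7% → $320,000 × 0.7% × 72/365 = $441.8630
5 Nov – 31 Dec 2029: 57 days at 2.7% → $320,000 × 2.7% × 57/365 = $1,349.2603
Total = $1,791.1233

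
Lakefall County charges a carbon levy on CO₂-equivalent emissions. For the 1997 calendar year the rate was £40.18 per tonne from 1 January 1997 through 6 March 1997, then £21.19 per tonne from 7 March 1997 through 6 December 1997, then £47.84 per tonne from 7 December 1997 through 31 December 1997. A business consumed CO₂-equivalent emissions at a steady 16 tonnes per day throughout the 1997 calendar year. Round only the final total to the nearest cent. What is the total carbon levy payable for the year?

1 January – 6 March 1997: 65 days × 16 tonnes/day = 1,040 tonnes at £40.18/tonne → £41,787.20
7 March – 6 December 1997: 275 days × 16 tonnes/day = 4,400 tonnes at £21.19/tonne → £93,236.00
7 December – 31 December 1997: 25 days × 16 tonnes/day = 400 tonnes at £47.84/tonne → £19,136.00

£154,159.20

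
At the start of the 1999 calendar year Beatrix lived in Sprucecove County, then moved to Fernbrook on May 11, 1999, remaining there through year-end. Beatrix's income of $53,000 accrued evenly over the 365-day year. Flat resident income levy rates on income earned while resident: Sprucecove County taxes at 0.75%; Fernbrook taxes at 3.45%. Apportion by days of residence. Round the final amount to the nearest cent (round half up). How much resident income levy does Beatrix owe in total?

Sprucecove County, January 1 – May 10, 1999: 130 days → $53,000 × 0.75% × 130/365 = $141.5753
Fernbrook, May 11 – December 31, 1999: 235 days → $53,000 × 3.45% × 235/365 = $1,177.2534
Total = $1,318.8288

$1,318.83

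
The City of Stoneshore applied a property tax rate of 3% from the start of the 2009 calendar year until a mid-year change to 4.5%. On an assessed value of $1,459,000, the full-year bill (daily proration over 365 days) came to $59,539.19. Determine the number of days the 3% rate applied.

Let d = days at the first rate; then 365 − d days at the second rate.
$1,459,000 × [3%·d + 4.5%·(365−d)] / 365 = $59,539.19
Solving gives d = 102, so the new rate took effect on 13 Apr 2009.

102 days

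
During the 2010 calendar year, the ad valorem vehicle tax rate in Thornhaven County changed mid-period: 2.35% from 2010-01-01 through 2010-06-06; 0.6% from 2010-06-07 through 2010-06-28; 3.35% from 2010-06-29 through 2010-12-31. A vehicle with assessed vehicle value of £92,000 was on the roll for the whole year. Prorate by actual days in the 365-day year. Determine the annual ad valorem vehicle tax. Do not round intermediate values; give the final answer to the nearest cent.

£2,533.78

2010-01-01 to 2010-06-06: 157 days at 2.35% → £92,000 × 2.35% × 157/365 = £929.9562
2010-06-07 to 2010-06-28: 22 days at 0.6% → £92,000 × 0.6% × 22/365 = £33.2712
2010-06-29 to 2010-12-31: 186 days at 3.35% → £92,000 × 3.35% × 186/365 = £1,570.5534
Total = £2,533.7808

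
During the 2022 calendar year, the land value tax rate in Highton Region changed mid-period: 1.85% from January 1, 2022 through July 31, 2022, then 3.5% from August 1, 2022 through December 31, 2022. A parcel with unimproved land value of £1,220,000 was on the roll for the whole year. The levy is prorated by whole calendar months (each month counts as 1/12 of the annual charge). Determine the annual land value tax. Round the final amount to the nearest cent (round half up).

£30,957.50

January 1 – July 31, 2022: 7 months at 1.85% → £1,220,000 × 1.85% × 7/12 = £13,165.8333
August 1 – December 31, 2022: 5 months at 3.5% → £1,220,000 × 3.5% × 5/12 = £17,791.6667
Total = £30,957.5000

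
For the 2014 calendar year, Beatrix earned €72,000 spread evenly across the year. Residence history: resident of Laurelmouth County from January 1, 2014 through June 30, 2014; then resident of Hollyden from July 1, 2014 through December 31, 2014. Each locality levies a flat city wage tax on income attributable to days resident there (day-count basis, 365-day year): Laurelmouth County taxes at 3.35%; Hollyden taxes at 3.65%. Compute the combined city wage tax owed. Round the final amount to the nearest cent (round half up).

Laurelmouth County, January 1 – June 30, 2014: 181 days → €72,000 × 3.35% × 181/365 = €1,196.0877
Hollyden, July 1 – December 31, 2014: 184 days → €72,000 × 3.65% × 184/365 = €1,324.8000
Total = €2,520.8877

€2,520.89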